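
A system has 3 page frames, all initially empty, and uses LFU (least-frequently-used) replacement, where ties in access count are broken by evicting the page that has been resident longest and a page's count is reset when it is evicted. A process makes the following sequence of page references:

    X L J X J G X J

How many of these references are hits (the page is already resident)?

4

X → miss, frames [X]
L → miss, frames [X, L]
J → miss, frames [X, L, J]
X → hit
J → hit
G → miss, evict L, frames [X, J, G]
X → hit
J → hit
Hits: 4.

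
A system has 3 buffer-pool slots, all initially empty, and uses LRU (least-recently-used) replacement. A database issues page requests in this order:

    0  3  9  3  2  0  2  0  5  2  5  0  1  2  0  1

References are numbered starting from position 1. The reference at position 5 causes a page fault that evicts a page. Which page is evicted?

pos 1: 0 → miss, frames (0)
pos 2: 3 → miss, frames (0 3)
pos 3: 9 → miss, frames (0 3 9)
pos 4: 3 → hit
pos 5: 2 → miss, evict 0, frames (9 3 2)
At position 5, page 0 is evicted.

0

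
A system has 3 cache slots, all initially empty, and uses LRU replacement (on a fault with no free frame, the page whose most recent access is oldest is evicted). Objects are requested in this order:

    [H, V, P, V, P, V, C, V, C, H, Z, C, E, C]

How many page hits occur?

H → miss, frames (H)
V → miss, frames (H V)
P → miss, frames (H V P)
V → hit
P → hit
V → hit
C → miss, evict H, frames (P V C)
V → hit
C → hit
H → miss, evict P, frames (V C H)
Z → miss, evict V, frames (C H Z)
C → hit
E → miss, evict H, frames (Z C E)
C → hit
Hits: 7.

7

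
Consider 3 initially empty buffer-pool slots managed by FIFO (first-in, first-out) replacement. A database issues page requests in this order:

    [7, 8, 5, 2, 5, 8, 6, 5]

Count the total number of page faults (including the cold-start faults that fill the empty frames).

5

7: fault, frames {7}
8: fault, frames {7,8}
5: fault, frames {7,8,5}
2: fault, evict 7, frames {8,5,2}
5: hit
8: hit
6: fault, evict 8, frames {5,2,6}
5: hit
Page faults: 5.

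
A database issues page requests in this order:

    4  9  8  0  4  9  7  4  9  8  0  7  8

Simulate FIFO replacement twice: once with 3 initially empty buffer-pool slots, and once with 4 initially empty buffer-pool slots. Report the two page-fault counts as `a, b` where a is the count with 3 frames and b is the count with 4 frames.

3 frames: F F F F F F F . . F F . . → 9 faults.
4 frames: F F F F . . F F F F F F . → 10 faults.
10 > 9: adding a frame increased faults — Belady's anomaly.

9, 10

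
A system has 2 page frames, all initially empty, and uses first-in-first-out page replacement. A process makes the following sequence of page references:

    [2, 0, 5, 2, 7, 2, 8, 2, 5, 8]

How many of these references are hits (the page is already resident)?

1

2 -> fault, frames [2]
0 -> fault, frames [2, 0]
5 -> fault, evict 2, frames [0, 5]
2 -> fault, evict 0, frames [5, 2]
7 -> fault, evict 5, frames [2, 7]
2 -> hit
8 -> fault, evict 2, frames [7, 8]
2 -> fault, evict 7, frames [8, 2]
5 -> fault, evict 8, frames [2, 5]
8 -> fault, evict 2, frames [5, 8]
Hits: 1.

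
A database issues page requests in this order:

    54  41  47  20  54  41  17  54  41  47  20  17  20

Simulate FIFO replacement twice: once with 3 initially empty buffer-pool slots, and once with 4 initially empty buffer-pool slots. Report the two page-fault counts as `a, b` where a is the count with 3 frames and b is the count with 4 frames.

3 frames: F F F F F F F . . F F . . → 9 faults.
4 frames: F F F F . . F F F F F F . → 10 faults.
10 > 9: adding a frame increased faults — Belady's anomaly.

9, 10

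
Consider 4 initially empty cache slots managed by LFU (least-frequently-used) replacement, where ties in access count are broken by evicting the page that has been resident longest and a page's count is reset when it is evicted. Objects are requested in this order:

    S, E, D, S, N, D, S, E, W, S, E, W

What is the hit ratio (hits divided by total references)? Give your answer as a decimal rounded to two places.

0.58

S: miss, frames (S)
E: miss, frames (S E)
D: miss, frames (S E D)
S: hit
N: miss, frames (S E D N)
D: hit
S: hit
E: hit
W: miss, evict N, frames (S E D W)
S: hit
E: hit
W: hit
Hits: 7 of 12 references → 7/12 = 0.5833.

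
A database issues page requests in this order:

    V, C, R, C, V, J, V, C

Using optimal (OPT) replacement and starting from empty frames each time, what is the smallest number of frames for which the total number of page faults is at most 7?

2

f=1: 8 faults
f=2: 6 faults
f=3: 4 faults
f=4: 4 faults
Smallest f with faults ≤ 7 is 2.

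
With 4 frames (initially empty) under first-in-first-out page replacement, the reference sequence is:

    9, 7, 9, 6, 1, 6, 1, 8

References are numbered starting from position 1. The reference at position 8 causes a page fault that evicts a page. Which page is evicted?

pos 1: 9 -> miss, frames [9]
pos 2: 7 -> miss, frames [9, 7]
pos 3: 9 -> hit
pos 4: 6 -> miss, frames [9, 7, 6]
pos 5: 1 -> miss, frames [9, 7, 6, 1]
pos 6: 6 -> hit
pos 7: 1 -> hit
pos 8: 8 -> miss, evict 9, frames [7, 6, 1, 8]
At position 8, page 9 is evicted.

9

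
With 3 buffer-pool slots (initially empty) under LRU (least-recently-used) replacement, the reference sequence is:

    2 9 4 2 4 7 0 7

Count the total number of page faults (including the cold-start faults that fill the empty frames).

2 -> fault, frames [2]
9 -> fault, frames [2, 9]
4 -> fault, frames [2, 9, 4]
2 -> hit
4 -> hit
7 -> fault, evict 9, frames [2, 4, 7]
0 -> fault, evict 2, frames [4, 7, 0]
7 -> hit
Page faults: 5.

5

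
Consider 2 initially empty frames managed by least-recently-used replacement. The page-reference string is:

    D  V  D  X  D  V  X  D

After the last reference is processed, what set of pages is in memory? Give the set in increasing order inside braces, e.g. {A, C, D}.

D → fault, frames {D}
V → fault, frames {D,V}
D → hit
X → fault, evict V, frames {D,X}
D → hit
V → fault, evict X, frames {D,V}
X → fault, evict D, frames {V,X}
D → fault, evict V, frames {X,D}

{D, X}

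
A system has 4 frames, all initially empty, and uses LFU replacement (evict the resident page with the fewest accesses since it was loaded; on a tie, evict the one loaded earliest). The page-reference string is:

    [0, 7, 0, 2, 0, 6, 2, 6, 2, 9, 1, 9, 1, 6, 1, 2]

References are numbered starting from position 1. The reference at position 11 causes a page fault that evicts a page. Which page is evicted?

pos 1: 0 → fault, frames [0]
pos 2: 7 → fault, frames [0, 7]
pos 3: 0 → hit
pos 4: 2 → fault, frames [0, 7, 2]
pos 5: 0 → hit
pos 6: 6 → fault, frames [0, 7, 2, 6]
pos 7: 2 → hit
pos 8: 6 → hit
pos 9: 2 → hit
pos 10: 9 → fault, evict 7, frames [0, 2, 6, 9]
pos 11: 1 → fault, evict 9, frames [0, 2, 6, 1]
At position 11, page 9 is evicted.

9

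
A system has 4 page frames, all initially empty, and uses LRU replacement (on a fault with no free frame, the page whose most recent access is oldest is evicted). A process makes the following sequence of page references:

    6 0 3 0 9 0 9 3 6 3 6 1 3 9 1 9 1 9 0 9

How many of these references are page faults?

6 → fault, frames (6)
0 → fault, frames (6 0)
3 → fault, frames (6 0 3)
0 → hit
9 → fault, frames (6 3 0 9)
0 → hit
9 → hit
3 → hit
6 → hit
3 → hit
6 → hit
1 → fault, evict 0, frames (9 3 6 1)
3 → hit
9 → hit
1 → hit
9 → hit
1 → hit
9 → hit
0 → fault, evict 6, frames (3 1 9 0)
9 → hit
Page faults: 6.

6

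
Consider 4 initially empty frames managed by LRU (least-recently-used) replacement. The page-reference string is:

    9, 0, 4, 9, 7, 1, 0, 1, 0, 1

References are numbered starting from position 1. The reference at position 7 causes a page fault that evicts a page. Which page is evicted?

4

pos 1: 9 -> miss, frames (9)
pos 2: 0 -> miss, frames (9 0)
pos 3: 4 -> miss, frames (9 0 4)
pos 4: 9 -> hit
pos 5: 7 -> miss, frames (0 4 9 7)
pos 6: 1 -> miss, evict 0, frames (4 9 7 1)
pos 7: 0 -> miss, evict 4, frames (9 7 1 0)
At position 7, page 4 is evicted.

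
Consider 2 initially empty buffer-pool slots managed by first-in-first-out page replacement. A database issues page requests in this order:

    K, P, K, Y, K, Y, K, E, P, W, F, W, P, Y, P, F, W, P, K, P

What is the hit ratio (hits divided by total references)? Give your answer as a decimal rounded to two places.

K → miss, frames {K}
P → miss, frames {K,P}
K → hit
Y → miss, evict K, frames {P,Y}
K → miss, evict P, frames {Y,K}
Y → hit
K → hit
E → miss, evict Y, frames {K,E}
P → miss, evict K, frames {E,P}
W → miss, evict E, frames {P,W}
F → miss, evict P, frames {W,F}
W → hit
P → miss, evict W, frames {F,P}
Y → miss, evict F, frames {P,Y}
P → hit
F → miss, evict P, frames {Y,F}
W → miss, evict Y, frames {F,W}
P → miss, evict F, frames {W,P}
K → miss, evict W, frames {P,K}
P → hit
Hits: 6 of 20 references → 6/20 = 0.3000.

0.30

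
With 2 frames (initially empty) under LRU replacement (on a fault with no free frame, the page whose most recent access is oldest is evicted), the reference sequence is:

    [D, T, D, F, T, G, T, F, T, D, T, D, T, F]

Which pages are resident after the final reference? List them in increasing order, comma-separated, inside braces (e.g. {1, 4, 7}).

D → fault, frames (D)
T → fault, frames (D T)
D → hit
F → fault, evict T, frames (D F)
T → fault, evict D, frames (F T)
G → fault, evict F, frames (T G)
T → hit
F → fault, evict G, frames (T F)
T → hit
D → fault, evict F, frames (T D)
T → hit
D → hit
T → hit
F → fault, evict D, frames (T F)

{F, T}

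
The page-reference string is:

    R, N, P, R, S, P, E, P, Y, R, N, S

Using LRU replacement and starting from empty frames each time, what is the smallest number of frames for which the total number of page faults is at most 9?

f=1: 12 faults
f=2: 11 faults
f=3: 9 faults
f=4: 9 faults
f=5: 8 faults
f=6: 6 faults
Smallest f with faults ≤ 9 is 3.

3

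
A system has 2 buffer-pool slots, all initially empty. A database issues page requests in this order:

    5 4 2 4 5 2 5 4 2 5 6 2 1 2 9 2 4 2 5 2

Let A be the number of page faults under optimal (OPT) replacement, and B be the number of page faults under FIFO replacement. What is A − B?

-4

Under OPT: F F F . F . . F . F F . F . F . F . F . → 11 faults.
Under FIFO: F F F . F . . F F F F F F . F F F . F F → 15 faults.
A − B = 11 − 15 = -4.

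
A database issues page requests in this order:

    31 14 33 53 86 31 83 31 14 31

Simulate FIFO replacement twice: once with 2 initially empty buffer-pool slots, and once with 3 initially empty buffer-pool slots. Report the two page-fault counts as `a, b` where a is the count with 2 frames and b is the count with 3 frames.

9, 8

2 frames: F F F F F F F . F F → 9 faults.
3 frames: F F F F F F F . F . → 8 faults.
8 < 9: adding a frame reduced faults, as is typical.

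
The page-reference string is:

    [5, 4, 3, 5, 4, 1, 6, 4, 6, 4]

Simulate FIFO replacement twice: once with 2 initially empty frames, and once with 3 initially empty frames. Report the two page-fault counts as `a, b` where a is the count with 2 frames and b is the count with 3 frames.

2 frames: F F F F F F F F . . → 8 faults.
3 frames: F F F . . F F F . . → 6 faults.
6 < 8: adding a frame reduced faults, as is typical.

8, 6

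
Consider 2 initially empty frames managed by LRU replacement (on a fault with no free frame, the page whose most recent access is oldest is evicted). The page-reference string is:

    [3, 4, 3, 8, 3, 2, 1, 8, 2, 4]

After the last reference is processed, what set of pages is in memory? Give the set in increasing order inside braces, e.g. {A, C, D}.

{2, 4}

3 → miss, frames {3}
4 → miss, frames {3,4}
3 → hit
8 → miss, evict 4, frames {3,8}
3 → hit
2 → miss, evict 8, frames {3,2}
1 → miss, evict 3, frames {2,1}
8 → miss, evict 2, frames {1,8}
2 → miss, evict 1, frames {8,2}
4 → miss, evict 8, frames {2,4}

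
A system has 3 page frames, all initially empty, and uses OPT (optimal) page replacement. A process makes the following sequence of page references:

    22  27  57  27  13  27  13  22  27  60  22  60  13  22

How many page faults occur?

22 -> fault, frames [22]
27 -> fault, frames [22, 27]
57 -> fault, frames [22, 27, 57]
27 -> hit
13 -> fault, evict 57, frames [22, 27, 13]
27 -> hit
13 -> hit
22 -> hit
27 -> hit
60 -> fault, evict 27, frames [22, 13, 60]
22 -> hit
60 -> hit
13 -> hit
22 -> hit
Page faults: 5.

5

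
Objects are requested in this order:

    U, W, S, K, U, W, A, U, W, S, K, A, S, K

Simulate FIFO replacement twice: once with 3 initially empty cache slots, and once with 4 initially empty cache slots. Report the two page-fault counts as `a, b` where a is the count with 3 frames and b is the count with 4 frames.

3 frames: F F F F F F F . . F F . . . → 9 faults.
4 frames: F F F F . . F F F F F F . . → 10 faults.
10 > 9: adding a frame increased faults — Belady's anomaly.

9, 10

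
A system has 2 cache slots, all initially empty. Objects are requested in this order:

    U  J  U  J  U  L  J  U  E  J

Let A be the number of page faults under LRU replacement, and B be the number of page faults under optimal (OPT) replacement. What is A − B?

Under LRU: F F . . . F F F F F → 7 faults.
Under OPT: F F . . . F . F F . → 5 faults.
A − B = 7 − 5 = 2.

2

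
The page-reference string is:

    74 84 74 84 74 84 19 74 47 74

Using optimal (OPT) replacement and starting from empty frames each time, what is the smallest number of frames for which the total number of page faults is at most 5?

f=1: 10 faults
f=2: 4 faults
f=3: 4 faults
f=4: 4 faults
Smallest f with faults ≤ 5 is 2.

2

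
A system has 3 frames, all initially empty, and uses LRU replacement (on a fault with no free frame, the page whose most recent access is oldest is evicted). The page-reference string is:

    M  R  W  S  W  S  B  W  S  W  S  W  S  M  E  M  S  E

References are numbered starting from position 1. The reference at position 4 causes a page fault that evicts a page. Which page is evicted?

M

pos 1: M: miss, frames (M)
pos 2: R: miss, frames (M R)
pos 3: W: miss, frames (M R W)
pos 4: S: miss, evict M, frames (R W S)
At position 4, page M is evicted.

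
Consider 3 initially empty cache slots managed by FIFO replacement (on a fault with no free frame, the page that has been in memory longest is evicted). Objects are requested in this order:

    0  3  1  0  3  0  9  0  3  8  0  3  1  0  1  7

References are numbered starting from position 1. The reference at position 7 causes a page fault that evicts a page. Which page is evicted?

pos 1: 0 → miss, frames {0}
pos 2: 3 → miss, frames {0,3}
pos 3: 1 → miss, frames {0,3,1}
pos 4: 0 → hit
pos 5: 3 → hit
pos 6: 0 → hit
pos 7: 9 → miss, evict 0, frames {3,1,9}
At position 7, page 0 is evicted.

0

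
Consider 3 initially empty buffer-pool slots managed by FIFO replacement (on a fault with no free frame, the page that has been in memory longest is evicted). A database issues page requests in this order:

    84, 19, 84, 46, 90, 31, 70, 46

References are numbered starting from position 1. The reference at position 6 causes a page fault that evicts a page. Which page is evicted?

pos 1: 84 → fault, frames [84]
pos 2: 19 → fault, frames [84, 19]
pos 3: 84 → hit
pos 4: 46 → fault, frames [84, 19, 46]
pos 5: 90 → fault, evict 84, frames [19, 46, 90]
pos 6: 31 → fault, evict 19, frames [46, 90, 31]
At position 6, page 19 is evicted.

19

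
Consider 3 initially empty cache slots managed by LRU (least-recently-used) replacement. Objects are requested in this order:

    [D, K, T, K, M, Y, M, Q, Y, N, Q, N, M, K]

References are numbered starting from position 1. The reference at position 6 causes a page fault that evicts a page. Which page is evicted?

pos 1: D: fault, frames {D}
pos 2: K: fault, frames {D,K}
pos 3: T: fault, frames {D,K,T}
pos 4: K: hit
pos 5: M: fault, evict D, frames {T,K,M}
pos 6: Y: fault, evict T, frames {K,M,Y}
At position 6, page T is evicted.

T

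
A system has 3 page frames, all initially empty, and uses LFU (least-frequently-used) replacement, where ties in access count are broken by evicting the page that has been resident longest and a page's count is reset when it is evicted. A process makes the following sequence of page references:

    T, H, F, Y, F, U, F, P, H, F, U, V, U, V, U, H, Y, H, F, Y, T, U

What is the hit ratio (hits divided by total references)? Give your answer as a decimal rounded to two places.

T: miss, frames [T]
H: miss, frames [T, H]
F: miss, frames [T, H, F]
Y: miss, evict T, frames [H, F, Y]
F: hit
U: miss, evict H, frames [F, Y, U]
F: hit
P: miss, evict Y, frames [F, U, P]
H: miss, evict U, frames [F, P, H]
F: hit
U: miss, evict P, frames [F, H, U]
V: miss, evict H, frames [F, U, V]
U: hit
V: hit
U: hit
H: miss, evict V, frames [F, U, H]
Y: miss, evict H, frames [F, U, Y]
H: miss, evict Y, frames [F, U, H]
F: hit
Y: miss, evict H, frames [F, U, Y]
T: miss, evict Y, frames [F, U, T]
U: hit
Hits: 8 of 22 references → 8/22 = 0.3636.

0.36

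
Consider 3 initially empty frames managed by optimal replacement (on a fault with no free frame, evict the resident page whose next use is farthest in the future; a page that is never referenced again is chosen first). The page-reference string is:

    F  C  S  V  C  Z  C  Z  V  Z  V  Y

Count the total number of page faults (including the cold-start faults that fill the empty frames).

6

F: fault, frames [F]
C: fault, frames [F, C]
S: fault, frames [F, C, S]
V: fault, evict S, frames [F, C, V]
C: hit
Z: fault, evict F, frames [C, V, Z]
C: hit
Z: hit
V: hit
Z: hit
V: hit
Y: fault, evict Z, frames [C, V, Y]
Page faults: 6.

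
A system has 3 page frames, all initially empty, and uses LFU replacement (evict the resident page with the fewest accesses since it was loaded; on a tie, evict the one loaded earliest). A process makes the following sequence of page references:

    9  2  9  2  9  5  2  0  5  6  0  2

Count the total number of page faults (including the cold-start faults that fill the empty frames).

9: miss, frames {9}
2: miss, frames {9,2}
9: hit
2: hit
9: hit
5: miss, frames {9,2,5}
2: hit
0: miss, evict 5, frames {9,2,0}
5: miss, evict 0, frames {9,2,5}
6: miss, evict 5, frames {9,2,6}
0: miss, evict 6, frames {9,2,0}
2: hit
Page faults: 7.

7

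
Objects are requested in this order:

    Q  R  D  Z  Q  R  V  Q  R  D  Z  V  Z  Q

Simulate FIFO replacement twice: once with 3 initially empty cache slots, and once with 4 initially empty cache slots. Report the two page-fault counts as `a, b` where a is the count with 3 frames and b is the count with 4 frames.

10, 11

3 frames: F F F F F F F . . F F . . F → 10 faults.
4 frames: F F F F . . F F F F F F . F → 11 faults.
11 > 10: adding a frame increased faults — Belady's anomaly.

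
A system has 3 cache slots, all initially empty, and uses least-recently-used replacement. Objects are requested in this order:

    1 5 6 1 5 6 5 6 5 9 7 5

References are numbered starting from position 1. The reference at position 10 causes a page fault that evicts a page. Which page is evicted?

pos 1: 1 → fault, frames (1)
pos 2: 5 → fault, frames (1 5)
pos 3: 6 → fault, frames (1 5 6)
pos 4: 1 → hit
pos 5: 5 → hit
pos 6: 6 → hit
pos 7: 5 → hit
pos 8: 6 → hit
pos 9: 5 → hit
pos 10: 9 → fault, evict 1, frames (6 5 9)
At position 10, page 1 is evicted.

1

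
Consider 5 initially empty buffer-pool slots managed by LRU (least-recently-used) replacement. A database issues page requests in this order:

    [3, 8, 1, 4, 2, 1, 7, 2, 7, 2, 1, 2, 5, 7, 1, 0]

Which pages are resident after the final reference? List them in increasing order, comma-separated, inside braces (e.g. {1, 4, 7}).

{0, 1, 2, 5, 7}

3 -> fault, frames {3}
8 -> fault, frames {3,8}
1 -> fault, frames {3,8,1}
4 -> fault, frames {3,8,1,4}
2 -> fault, frames {3,8,1,4,2}
1 -> hit
7 -> fault, evict 3, frames {8,4,2,1,7}
2 -> hit
7 -> hit
2 -> hit
1 -> hit
2 -> hit
5 -> fault, evict 8, frames {4,7,1,2,5}
7 -> hit
1 -> hit
0 -> fault, evict 4, frames {2,5,7,1,0}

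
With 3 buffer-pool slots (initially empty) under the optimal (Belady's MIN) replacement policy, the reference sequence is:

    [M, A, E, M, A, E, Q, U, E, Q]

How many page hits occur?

5

M: fault, frames [M]
A: fault, frames [M, A]
E: fault, frames [M, A, E]
M: hit
A: hit
E: hit
Q: fault, evict A, frames [M, E, Q]
U: fault, evict M, frames [E, Q, U]
E: hit
Q: hit
Hits: 5.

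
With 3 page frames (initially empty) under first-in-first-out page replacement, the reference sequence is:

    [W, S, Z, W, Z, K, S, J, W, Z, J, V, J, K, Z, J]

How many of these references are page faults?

11

W: fault, frames (W)
S: fault, frames (W S)
Z: fault, frames (W S Z)
W: hit
Z: hit
K: fault, evict W, frames (S Z K)
S: hit
J: fault, evict S, frames (Z K J)
W: fault, evict Z, frames (K J W)
Z: fault, evict K, frames (J W Z)
J: hit
V: fault, evict J, frames (W Z V)
J: fault, evict W, frames (Z V J)
K: fault, evict Z, frames (V J K)
Z: fault, evict V, frames (J K Z)
J: hit
Page faults: 11.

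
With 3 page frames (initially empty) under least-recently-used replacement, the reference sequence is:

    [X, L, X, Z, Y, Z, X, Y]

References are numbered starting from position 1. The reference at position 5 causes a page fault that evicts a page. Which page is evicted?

L

pos 1: X -> fault, frames [X]
pos 2: L -> fault, frames [X, L]
pos 3: X -> hit
pos 4: Z -> fault, frames [L, X, Z]
pos 5: Y -> fault, evict L, frames [X, Z, Y]
At position 5, page L is evicted.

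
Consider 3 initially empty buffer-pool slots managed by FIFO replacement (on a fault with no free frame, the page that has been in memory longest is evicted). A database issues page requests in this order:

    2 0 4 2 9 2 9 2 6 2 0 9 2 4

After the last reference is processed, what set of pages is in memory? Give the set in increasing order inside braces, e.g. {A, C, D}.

{2, 4, 9}

2 -> fault, frames (2)
0 -> fault, frames (2 0)
4 -> fault, frames (2 0 4)
2 -> hit
9 -> fault, evict 2, frames (0 4 9)
2 -> fault, evict 0, frames (4 9 2)
9 -> hit
2 -> hit
6 -> fault, evict 4, frames (9 2 6)
2 -> hit
0 -> fault, evict 9, frames (2 6 0)
9 -> fault, evict 2, frames (6 0 9)
2 -> fault, evict 6, frames (0 9 2)
4 -> fault, evict 0, frames (9 2 4)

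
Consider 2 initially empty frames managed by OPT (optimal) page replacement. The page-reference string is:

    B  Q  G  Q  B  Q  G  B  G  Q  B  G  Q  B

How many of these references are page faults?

B -> fault, frames (B)
Q -> fault, frames (B Q)
G -> fault, evict B, frames (Q G)
Q -> hit
B -> fault, evict G, frames (Q B)
Q -> hit
G -> fault, evict Q, frames (B G)
B -> hit
G -> hit
Q -> fault, evict G, frames (B Q)
B -> hit
G -> fault, evict B, frames (Q G)
Q -> hit
B -> fault, evict G, frames (Q B)
Page faults: 8.

8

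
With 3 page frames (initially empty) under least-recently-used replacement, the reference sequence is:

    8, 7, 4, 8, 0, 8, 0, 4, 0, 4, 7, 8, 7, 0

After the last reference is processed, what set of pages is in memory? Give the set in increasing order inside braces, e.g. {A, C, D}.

{0, 7, 8}

8 -> fault, frames {8}
7 -> fault, frames {8,7}
4 -> fault, frames {8,7,4}
8 -> hit
0 -> fault, evict 7, frames {4,8,0}
8 -> hit
0 -> hit
4 -> hit
0 -> hit
4 -> hit
7 -> fault, evict 8, frames {0,4,7}
8 -> fault, evict 0, frames {4,7,8}
7 -> hit
0 -> fault, evict 4, frames {8,7,0}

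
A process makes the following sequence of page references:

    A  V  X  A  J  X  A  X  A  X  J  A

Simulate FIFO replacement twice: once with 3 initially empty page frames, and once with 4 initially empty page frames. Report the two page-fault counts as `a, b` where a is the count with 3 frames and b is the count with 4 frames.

5, 4

3 frames: F F F . F . F . . . . . → 5 faults.
4 frames: F F F . F . . . . . . . → 4 faults.
4 < 5: adding a frame reduced faults, as is typical.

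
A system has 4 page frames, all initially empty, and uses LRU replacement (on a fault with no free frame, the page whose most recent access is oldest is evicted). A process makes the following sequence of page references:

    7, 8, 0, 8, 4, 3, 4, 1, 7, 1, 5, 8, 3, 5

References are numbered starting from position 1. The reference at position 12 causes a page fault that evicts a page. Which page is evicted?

pos 1: 7 -> miss, frames (7)
pos 2: 8 -> miss, frames (7 8)
pos 3: 0 -> miss, frames (7 8 0)
pos 4: 8 -> hit
pos 5: 4 -> miss, frames (7 0 8 4)
pos 6: 3 -> miss, evict 7, frames (0 8 4 3)
pos 7: 4 -> hit
pos 8: 1 -> miss, evict 0, frames (8 3 4 1)
pos 9: 7 -> miss, evict 8, frames (3 4 1 7)
pos 10: 1 -> hit
pos 11: 5 -> miss, evict 3, frames (4 7 1 5)
pos 12: 8 -> miss, evict 4, frames (7 1 5 8)
At position 12, page 4 is evicted.

4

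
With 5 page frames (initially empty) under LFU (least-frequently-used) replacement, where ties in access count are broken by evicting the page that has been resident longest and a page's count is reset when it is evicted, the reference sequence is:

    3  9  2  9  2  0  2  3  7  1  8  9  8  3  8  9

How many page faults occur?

3 → miss, frames [3]
9 → miss, frames [3, 9]
2 → miss, frames [3, 9, 2]
9 → hit
2 → hit
0 → miss, frames [3, 9, 2, 0]
2 → hit
3 → hit
7 → miss, frames [3, 9, 2, 0, 7]
1 → miss, evict 0, frames [3, 9, 2, 7, 1]
8 → miss, evict 7, frames [3, 9, 2, 1, 8]
9 → hit
8 → hit
3 → hit
8 → hit
9 → hit
Page faults: 7.

7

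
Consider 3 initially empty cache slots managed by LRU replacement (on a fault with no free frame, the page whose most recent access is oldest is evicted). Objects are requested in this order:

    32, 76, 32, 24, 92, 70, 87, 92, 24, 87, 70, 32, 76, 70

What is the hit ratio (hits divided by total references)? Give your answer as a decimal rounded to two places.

0.29

32: fault, frames (32)
76: fault, frames (32 76)
32: hit
24: fault, frames (76 32 24)
92: fault, evict 76, frames (32 24 92)
70: fault, evict 32, frames (24 92 70)
87: fault, evict 24, frames (92 70 87)
92: hit
24: fault, evict 70, frames (87 92 24)
87: hit
70: fault, evict 92, frames (24 87 70)
32: fault, evict 24, frames (87 70 32)
76: fault, evict 87, frames (70 32 76)
70: hit
Hits: 4 of 14 references → 4/14 = 0.2857.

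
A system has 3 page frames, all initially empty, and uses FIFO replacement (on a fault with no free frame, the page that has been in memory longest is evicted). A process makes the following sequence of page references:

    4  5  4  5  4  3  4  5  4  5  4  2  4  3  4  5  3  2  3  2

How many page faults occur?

4: miss, frames {4}
5: miss, frames {4,5}
4: hit
5: hit
4: hit
3: miss, frames {4,5,3}
4: hit
5: hit
4: hit
5: hit
4: hit
2: miss, evict 4, frames {5,3,2}
4: miss, evict 5, frames {3,2,4}
3: hit
4: hit
5: miss, evict 3, frames {2,4,5}
3: miss, evict 2, frames {4,5,3}
2: miss, evict 4, frames {5,3,2}
3: hit
2: hit
Page faults: 8.

8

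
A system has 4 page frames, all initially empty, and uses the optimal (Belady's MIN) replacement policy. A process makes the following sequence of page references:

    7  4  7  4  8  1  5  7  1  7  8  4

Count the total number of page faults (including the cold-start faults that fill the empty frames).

7 -> miss, frames (7)
4 -> miss, frames (7 4)
7 -> hit
4 -> hit
8 -> miss, frames (7 4 8)
1 -> miss, frames (7 4 8 1)
5 -> miss, evict 4, frames (7 8 1 5)
7 -> hit
1 -> hit
7 -> hit
8 -> hit
4 -> miss, evict 5, frames (7 8 1 4)
Page faults: 6.

6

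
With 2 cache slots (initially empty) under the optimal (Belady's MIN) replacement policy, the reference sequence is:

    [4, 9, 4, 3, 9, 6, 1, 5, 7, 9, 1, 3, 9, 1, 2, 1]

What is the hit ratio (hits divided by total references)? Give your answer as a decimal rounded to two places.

4: miss, frames {4}
9: miss, frames {4,9}
4: hit
3: miss, evict 4, frames {9,3}
9: hit
6: miss, evict 3, frames {9,6}
1: miss, evict 6, frames {9,1}
5: miss, evict 1, frames {9,5}
7: miss, evict 5, frames {9,7}
9: hit
1: miss, evict 7, frames {9,1}
3: miss, evict 1, frames {9,3}
9: hit
1: miss, evict 3, frames {9,1}
2: miss, evict 9, frames {1,2}
1: hit
Hits: 5 of 16 references → 5/16 = 0.3125.

0.31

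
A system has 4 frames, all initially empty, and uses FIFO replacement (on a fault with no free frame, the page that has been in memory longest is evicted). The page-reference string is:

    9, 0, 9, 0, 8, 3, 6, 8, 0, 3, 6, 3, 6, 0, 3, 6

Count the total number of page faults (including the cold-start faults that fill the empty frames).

9: miss, frames {9}
0: miss, frames {9,0}
9: hit
0: hit
8: miss, frames {9,0,8}
3: miss, frames {9,0,8,3}
6: miss, evict 9, frames {0,8,3,6}
8: hit
0: hit
3: hit
6: hit
3: hit
6: hit
0: hit
3: hit
6: hit
Page faults: 5.

5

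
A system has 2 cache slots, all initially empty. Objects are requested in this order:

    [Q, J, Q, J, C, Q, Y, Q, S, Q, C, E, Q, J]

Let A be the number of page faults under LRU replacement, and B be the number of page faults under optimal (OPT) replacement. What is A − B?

Under LRU: F F . . F F F . F . F F F F → 10 faults.
Under OPT: F F . . F . F . F . F F . F → 8 faults.
A − B = 10 − 8 = 2.

2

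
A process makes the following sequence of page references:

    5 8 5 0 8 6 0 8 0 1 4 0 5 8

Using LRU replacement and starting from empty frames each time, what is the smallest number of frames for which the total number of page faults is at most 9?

f=1: 14 faults
f=2: 12 faults
f=3: 8 faults
f=4: 8 faults
f=5: 7 faults
f=6: 6 faults
Smallest f with faults ≤ 9 is 3.

3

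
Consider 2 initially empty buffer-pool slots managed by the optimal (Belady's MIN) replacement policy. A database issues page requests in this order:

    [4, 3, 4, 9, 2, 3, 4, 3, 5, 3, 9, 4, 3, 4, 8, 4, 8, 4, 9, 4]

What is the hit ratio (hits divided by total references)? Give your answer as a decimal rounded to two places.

4 → fault, frames [4]
3 → fault, frames [4, 3]
4 → hit
9 → fault, evict 4, frames [3, 9]
2 → fault, evict 9, frames [3, 2]
3 → hit
4 → fault, evict 2, frames [3, 4]
3 → hit
5 → fault, evict 4, frames [3, 5]
3 → hit
9 → fault, evict 5, frames [3, 9]
4 → fault, evict 9, frames [3, 4]
3 → hit
4 → hit
8 → fault, evict 3, frames [4, 8]
4 → hit
8 → hit
4 → hit
9 → fault, evict 8, frames [4, 9]
4 → hit
Hits: 10 of 20 references → 10/20 = 0.5000.

0.50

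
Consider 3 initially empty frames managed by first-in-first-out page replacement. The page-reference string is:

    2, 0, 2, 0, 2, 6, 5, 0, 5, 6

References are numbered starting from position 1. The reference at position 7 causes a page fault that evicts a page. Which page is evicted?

pos 1: 2 → miss, frames [2]
pos 2: 0 → miss, frames [2, 0]
pos 3: 2 → hit
pos 4: 0 → hit
pos 5: 2 → hit
pos 6: 6 → miss, frames [2, 0, 6]
pos 7: 5 → miss, evict 2, frames [0, 6, 5]
At position 7, page 2 is evicted.

2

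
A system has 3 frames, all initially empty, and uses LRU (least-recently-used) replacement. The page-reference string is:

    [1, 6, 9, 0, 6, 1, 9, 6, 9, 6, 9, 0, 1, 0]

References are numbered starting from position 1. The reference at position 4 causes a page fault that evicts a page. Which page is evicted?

1

pos 1: 1 -> miss, frames {1}
pos 2: 6 -> miss, frames {1,6}
pos 3: 9 -> miss, frames {1,6,9}
pos 4: 0 -> miss, evict 1, frames {6,9,0}
At position 4, page 1 is evicted.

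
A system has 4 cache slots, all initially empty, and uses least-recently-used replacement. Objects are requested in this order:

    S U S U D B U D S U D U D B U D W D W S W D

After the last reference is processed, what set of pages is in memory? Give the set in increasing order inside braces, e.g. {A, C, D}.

S -> miss, frames (S)
U -> miss, frames (S U)
S -> hit
U -> hit
D -> miss, frames (S U D)
B -> miss, frames (S U D B)
U -> hit
D -> hit
S -> hit
U -> hit
D -> hit
U -> hit
D -> hit
B -> hit
U -> hit
D -> hit
W -> miss, evict S, frames (B U D W)
D -> hit
W -> hit
S -> miss, evict B, frames (U D W S)
W -> hit
D -> hit

{D, S, U, W}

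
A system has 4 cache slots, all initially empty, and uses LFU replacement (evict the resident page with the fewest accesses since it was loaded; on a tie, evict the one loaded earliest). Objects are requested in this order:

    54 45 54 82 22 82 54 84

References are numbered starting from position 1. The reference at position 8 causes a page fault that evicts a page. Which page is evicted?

pos 1: 54 → fault, frames [54]
pos 2: 45 → fault, frames [54, 45]
pos 3: 54 → hit
pos 4: 82 → fault, frames [54, 45, 82]
pos 5: 22 → fault, frames [54, 45, 82, 22]
pos 6: 82 → hit
pos 7: 54 → hit
pos 8: 84 → fault, evict 45, frames [54, 82, 22, 84]
At position 8, page 45 is evicted.

45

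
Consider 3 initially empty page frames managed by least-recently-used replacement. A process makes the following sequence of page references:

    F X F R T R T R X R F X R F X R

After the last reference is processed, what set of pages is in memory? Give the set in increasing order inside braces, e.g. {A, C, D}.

F -> fault, frames {F}
X -> fault, frames {F,X}
F -> hit
R -> fault, frames {X,F,R}
T -> fault, evict X, frames {F,R,T}
R -> hit
T -> hit
R -> hit
X -> fault, evict F, frames {T,R,X}
R -> hit
F -> fault, evict T, frames {X,R,F}
X -> hit
R -> hit
F -> hit
X -> hit
R -> hit

{F, R, X}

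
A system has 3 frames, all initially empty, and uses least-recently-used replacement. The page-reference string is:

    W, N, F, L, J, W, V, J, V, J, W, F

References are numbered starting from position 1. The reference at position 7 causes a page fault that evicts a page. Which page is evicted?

L

pos 1: W → miss, frames (W)
pos 2: N → miss, frames (W N)
pos 3: F → miss, frames (W N F)
pos 4: L → miss, evict W, frames (N F L)
pos 5: J → miss, evict N, frames (F L J)
pos 6: W → miss, evict F, frames (L J W)
pos 7: V → miss, evict L, frames (J W V)
At position 7, page L is evicted.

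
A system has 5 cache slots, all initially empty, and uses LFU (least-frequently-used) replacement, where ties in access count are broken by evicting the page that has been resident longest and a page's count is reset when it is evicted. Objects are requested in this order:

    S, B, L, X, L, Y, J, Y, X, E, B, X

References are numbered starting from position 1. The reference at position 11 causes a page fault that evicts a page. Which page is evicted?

pos 1: S: fault, frames [S]
pos 2: B: fault, frames [S, B]
pos 3: L: fault, frames [S, B, L]
pos 4: X: fault, frames [S, B, L, X]
pos 5: L: hit
pos 6: Y: fault, frames [S, B, L, X, Y]
pos 7: J: fault, evict S, frames [B, L, X, Y, J]
pos 8: Y: hit
pos 9: X: hit
pos 10: E: fault, evict B, frames [L, X, Y, J, E]
pos 11: B: fault, evict J, frames [L, X, Y, E, B]
At position 11, page J is evicted.

J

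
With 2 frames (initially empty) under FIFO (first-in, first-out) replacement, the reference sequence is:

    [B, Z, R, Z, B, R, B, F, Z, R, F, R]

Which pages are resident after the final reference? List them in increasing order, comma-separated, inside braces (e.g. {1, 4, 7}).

{F, R}

B -> miss, frames (B)
Z -> miss, frames (B Z)
R -> miss, evict B, frames (Z R)
Z -> hit
B -> miss, evict Z, frames (R B)
R -> hit
B -> hit
F -> miss, evict R, frames (B F)
Z -> miss, evict B, frames (F Z)
R -> miss, evict F, frames (Z R)
F -> miss, evict Z, frames (R F)
R -> hit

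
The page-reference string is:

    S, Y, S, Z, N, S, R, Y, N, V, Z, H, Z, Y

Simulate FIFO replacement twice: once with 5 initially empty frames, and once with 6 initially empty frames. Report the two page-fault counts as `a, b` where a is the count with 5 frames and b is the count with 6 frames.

5 frames: F F . F F . F . . F . F . F → 8 faults.
6 frames: F F . F F . F . . F . F . . → 7 faults.
7 < 8: adding a frame reduced faults, as is typical.

8, 7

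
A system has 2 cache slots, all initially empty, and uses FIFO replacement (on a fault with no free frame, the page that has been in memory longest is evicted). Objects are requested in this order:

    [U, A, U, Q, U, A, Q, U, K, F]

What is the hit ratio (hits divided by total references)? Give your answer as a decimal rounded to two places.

U → fault, frames (U)
A → fault, frames (U A)
U → hit
Q → fault, evict U, frames (A Q)
U → fault, evict A, frames (Q U)
A → fault, evict Q, frames (U A)
Q → fault, evict U, frames (A Q)
U → fault, evict A, frames (Q U)
K → fault, evict Q, frames (U K)
F → fault, evict U, frames (K F)
Hits: 1 of 10 references → 1/10 = 0.1000.

0.10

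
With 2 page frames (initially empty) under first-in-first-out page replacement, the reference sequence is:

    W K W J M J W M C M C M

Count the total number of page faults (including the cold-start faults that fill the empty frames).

W: fault, frames {W}
K: fault, frames {W,K}
W: hit
J: fault, evict W, frames {K,J}
M: fault, evict K, frames {J,M}
J: hit
W: fault, evict J, frames {M,W}
M: hit
C: fault, evict M, frames {W,C}
M: fault, evict W, frames {C,M}
C: hit
M: hit
Page faults: 7.

7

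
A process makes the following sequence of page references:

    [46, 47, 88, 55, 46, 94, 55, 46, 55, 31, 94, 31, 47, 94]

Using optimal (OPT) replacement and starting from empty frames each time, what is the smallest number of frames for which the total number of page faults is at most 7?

3

f=1: 14 faults
f=2: 9 faults
f=3: 7 faults
f=4: 6 faults
f=5: 6 faults
f=6: 6 faults
Smallest f with faults ≤ 7 is 3.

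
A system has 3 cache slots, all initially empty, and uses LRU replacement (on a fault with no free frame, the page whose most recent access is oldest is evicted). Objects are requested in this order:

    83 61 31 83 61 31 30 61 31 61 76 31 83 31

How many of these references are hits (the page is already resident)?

83: fault, frames (83)
61: fault, frames (83 61)
31: fault, frames (83 61 31)
83: hit
61: hit
31: hit
30: fault, evict 83, frames (61 31 30)
61: hit
31: hit
61: hit
76: fault, evict 30, frames (31 61 76)
31: hit
83: fault, evict 61, frames (76 31 83)
31: hit
Hits: 8.

8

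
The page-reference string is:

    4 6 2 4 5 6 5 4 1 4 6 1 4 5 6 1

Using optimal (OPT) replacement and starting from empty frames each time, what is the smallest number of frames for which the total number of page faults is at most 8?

3

f=1: 16 faults
f=2: 11 faults
f=3: 6 faults
f=4: 5 faults
f=5: 5 faults
Smallest f with faults ≤ 8 is 3.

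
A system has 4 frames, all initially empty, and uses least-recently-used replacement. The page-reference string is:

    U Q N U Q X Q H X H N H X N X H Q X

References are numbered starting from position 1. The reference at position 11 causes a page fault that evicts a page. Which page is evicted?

pos 1: U: fault, frames {U}
pos 2: Q: fault, frames {U,Q}
pos 3: N: fault, frames {U,Q,N}
pos 4: U: hit
pos 5: Q: hit
pos 6: X: fault, frames {N,U,Q,X}
pos 7: Q: hit
pos 8: H: fault, evict N, frames {U,X,Q,H}
pos 9: X: hit
pos 10: H: hit
pos 11: N: fault, evict U, frames {Q,X,H,N}
At position 11, page U is evicted.

U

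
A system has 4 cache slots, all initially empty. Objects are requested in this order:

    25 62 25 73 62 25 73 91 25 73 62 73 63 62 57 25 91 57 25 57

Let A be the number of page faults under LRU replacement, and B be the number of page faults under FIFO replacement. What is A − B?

1

Under LRU: F F . F . . . F . . . . F . F F F . . . → 8 faults.
Under FIFO: F F . F . . . F . . . . F . F F . . . . → 7 faults.
A − B = 8 − 7 = 1.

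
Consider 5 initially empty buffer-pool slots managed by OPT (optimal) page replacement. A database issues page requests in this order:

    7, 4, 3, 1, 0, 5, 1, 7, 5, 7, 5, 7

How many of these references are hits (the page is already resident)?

7 → miss, frames {7}
4 → miss, frames {7,4}
3 → miss, frames {7,4,3}
1 → miss, frames {7,4,3,1}
0 → miss, frames {7,4,3,1,0}
5 → miss, evict 0, frames {7,4,3,1,5}
1 → hit
7 → hit
5 → hit
7 → hit
5 → hit
7 → hit
Hits: 6.

6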